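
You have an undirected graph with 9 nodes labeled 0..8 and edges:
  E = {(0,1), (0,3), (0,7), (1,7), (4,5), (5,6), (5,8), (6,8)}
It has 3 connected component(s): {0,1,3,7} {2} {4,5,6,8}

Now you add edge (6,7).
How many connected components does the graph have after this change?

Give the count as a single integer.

Initial component count: 3
Add (6,7): merges two components. Count decreases: 3 -> 2.
New component count: 2

Answer: 2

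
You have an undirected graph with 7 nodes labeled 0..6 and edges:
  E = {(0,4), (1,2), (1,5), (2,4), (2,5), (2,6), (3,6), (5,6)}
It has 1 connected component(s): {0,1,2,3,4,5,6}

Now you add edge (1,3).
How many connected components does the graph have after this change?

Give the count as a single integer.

Initial component count: 1
Add (1,3): endpoints already in same component. Count unchanged: 1.
New component count: 1

Answer: 1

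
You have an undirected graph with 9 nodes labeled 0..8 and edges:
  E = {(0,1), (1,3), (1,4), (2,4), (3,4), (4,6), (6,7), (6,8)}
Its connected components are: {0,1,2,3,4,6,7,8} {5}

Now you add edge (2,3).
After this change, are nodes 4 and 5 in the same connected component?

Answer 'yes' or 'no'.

Initial components: {0,1,2,3,4,6,7,8} {5}
Adding edge (2,3): both already in same component {0,1,2,3,4,6,7,8}. No change.
New components: {0,1,2,3,4,6,7,8} {5}
Are 4 and 5 in the same component? no

Answer: no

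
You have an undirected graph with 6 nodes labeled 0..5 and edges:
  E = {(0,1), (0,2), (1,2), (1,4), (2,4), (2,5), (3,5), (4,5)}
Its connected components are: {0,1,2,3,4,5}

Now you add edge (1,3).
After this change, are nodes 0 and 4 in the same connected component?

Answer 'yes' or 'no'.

Initial components: {0,1,2,3,4,5}
Adding edge (1,3): both already in same component {0,1,2,3,4,5}. No change.
New components: {0,1,2,3,4,5}
Are 0 and 4 in the same component? yes

Answer: yes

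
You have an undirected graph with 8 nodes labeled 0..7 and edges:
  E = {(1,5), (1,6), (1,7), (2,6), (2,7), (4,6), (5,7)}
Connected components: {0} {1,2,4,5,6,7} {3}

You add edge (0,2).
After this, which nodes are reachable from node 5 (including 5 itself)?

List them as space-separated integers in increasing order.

Before: nodes reachable from 5: {1,2,4,5,6,7}
Adding (0,2): merges 5's component with another. Reachability grows.
After: nodes reachable from 5: {0,1,2,4,5,6,7}

Answer: 0 1 2 4 5 6 7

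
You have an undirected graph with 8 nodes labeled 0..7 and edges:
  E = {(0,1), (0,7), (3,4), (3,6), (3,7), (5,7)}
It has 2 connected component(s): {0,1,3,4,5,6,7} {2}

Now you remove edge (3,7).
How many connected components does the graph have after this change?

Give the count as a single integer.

Initial component count: 2
Remove (3,7): it was a bridge. Count increases: 2 -> 3.
  After removal, components: {0,1,5,7} {2} {3,4,6}
New component count: 3

Answer: 3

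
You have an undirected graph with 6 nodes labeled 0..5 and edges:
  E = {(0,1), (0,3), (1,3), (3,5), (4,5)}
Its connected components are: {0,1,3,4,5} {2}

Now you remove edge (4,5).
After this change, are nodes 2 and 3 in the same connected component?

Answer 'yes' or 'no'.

Answer: no

Derivation:
Initial components: {0,1,3,4,5} {2}
Removing edge (4,5): it was a bridge — component count 2 -> 3.
New components: {0,1,3,5} {2} {4}
Are 2 and 3 in the same component? no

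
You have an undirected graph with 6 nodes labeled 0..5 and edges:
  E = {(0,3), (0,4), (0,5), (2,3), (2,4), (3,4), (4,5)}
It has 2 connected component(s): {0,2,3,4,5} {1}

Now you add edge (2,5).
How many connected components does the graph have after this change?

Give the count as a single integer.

Answer: 2

Derivation:
Initial component count: 2
Add (2,5): endpoints already in same component. Count unchanged: 2.
New component count: 2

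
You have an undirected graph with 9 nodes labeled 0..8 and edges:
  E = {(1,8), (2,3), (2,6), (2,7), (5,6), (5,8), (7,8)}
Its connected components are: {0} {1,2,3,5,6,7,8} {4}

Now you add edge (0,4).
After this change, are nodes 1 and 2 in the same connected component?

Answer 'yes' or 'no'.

Answer: yes

Derivation:
Initial components: {0} {1,2,3,5,6,7,8} {4}
Adding edge (0,4): merges {0} and {4}.
New components: {0,4} {1,2,3,5,6,7,8}
Are 1 and 2 in the same component? yes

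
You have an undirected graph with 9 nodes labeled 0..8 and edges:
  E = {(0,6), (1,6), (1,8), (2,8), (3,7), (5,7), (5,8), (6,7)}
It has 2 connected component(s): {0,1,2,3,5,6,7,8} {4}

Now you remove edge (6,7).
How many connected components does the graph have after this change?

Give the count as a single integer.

Initial component count: 2
Remove (6,7): not a bridge. Count unchanged: 2.
  After removal, components: {0,1,2,3,5,6,7,8} {4}
New component count: 2

Answer: 2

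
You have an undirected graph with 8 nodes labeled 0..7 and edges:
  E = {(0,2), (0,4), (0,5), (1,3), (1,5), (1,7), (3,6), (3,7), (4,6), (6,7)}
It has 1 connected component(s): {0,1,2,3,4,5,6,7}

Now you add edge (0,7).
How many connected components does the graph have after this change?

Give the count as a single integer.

Answer: 1

Derivation:
Initial component count: 1
Add (0,7): endpoints already in same component. Count unchanged: 1.
New component count: 1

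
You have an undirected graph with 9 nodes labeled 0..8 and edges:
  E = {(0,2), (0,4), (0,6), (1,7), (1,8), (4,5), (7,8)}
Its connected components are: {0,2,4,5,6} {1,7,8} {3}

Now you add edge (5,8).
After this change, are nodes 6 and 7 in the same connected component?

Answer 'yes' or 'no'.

Initial components: {0,2,4,5,6} {1,7,8} {3}
Adding edge (5,8): merges {0,2,4,5,6} and {1,7,8}.
New components: {0,1,2,4,5,6,7,8} {3}
Are 6 and 7 in the same component? yes

Answer: yes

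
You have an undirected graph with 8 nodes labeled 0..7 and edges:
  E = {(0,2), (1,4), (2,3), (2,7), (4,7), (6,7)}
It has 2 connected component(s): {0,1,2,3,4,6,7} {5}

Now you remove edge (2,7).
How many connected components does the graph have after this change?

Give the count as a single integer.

Answer: 3

Derivation:
Initial component count: 2
Remove (2,7): it was a bridge. Count increases: 2 -> 3.
  After removal, components: {0,2,3} {1,4,6,7} {5}
New component count: 3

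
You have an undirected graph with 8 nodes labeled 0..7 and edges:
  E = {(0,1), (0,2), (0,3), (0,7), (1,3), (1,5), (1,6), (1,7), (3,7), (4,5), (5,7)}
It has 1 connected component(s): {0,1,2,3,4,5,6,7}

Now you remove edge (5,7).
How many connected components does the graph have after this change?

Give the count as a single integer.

Answer: 1

Derivation:
Initial component count: 1
Remove (5,7): not a bridge. Count unchanged: 1.
  After removal, components: {0,1,2,3,4,5,6,7}
New component count: 1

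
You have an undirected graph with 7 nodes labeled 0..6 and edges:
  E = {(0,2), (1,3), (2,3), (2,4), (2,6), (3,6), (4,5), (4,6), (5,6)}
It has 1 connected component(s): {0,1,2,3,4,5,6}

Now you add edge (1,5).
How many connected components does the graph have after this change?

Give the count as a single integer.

Answer: 1

Derivation:
Initial component count: 1
Add (1,5): endpoints already in same component. Count unchanged: 1.
New component count: 1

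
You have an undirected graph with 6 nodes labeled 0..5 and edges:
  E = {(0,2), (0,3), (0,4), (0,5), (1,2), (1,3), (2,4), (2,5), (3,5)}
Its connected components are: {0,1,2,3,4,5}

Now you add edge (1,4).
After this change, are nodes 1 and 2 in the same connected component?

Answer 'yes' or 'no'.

Initial components: {0,1,2,3,4,5}
Adding edge (1,4): both already in same component {0,1,2,3,4,5}. No change.
New components: {0,1,2,3,4,5}
Are 1 and 2 in the same component? yes

Answer: yes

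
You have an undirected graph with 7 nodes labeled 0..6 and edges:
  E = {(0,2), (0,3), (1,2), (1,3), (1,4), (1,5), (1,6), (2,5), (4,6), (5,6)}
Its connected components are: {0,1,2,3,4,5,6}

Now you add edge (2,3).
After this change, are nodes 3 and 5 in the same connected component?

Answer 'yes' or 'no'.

Initial components: {0,1,2,3,4,5,6}
Adding edge (2,3): both already in same component {0,1,2,3,4,5,6}. No change.
New components: {0,1,2,3,4,5,6}
Are 3 and 5 in the same component? yes

Answer: yes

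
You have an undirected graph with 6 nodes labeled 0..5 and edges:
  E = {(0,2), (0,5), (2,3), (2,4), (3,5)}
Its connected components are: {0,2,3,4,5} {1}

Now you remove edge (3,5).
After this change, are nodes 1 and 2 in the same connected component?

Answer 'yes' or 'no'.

Initial components: {0,2,3,4,5} {1}
Removing edge (3,5): not a bridge — component count unchanged at 2.
New components: {0,2,3,4,5} {1}
Are 1 and 2 in the same component? no

Answer: no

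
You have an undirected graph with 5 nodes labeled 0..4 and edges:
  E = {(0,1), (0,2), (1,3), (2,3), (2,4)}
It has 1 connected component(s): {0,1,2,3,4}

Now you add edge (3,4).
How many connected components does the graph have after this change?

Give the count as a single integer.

Initial component count: 1
Add (3,4): endpoints already in same component. Count unchanged: 1.
New component count: 1

Answer: 1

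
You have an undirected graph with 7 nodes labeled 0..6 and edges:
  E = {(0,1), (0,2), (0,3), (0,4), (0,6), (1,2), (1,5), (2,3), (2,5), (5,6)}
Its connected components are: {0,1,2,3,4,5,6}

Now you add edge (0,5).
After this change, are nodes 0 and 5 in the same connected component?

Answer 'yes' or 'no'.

Answer: yes

Derivation:
Initial components: {0,1,2,3,4,5,6}
Adding edge (0,5): both already in same component {0,1,2,3,4,5,6}. No change.
New components: {0,1,2,3,4,5,6}
Are 0 and 5 in the same component? yes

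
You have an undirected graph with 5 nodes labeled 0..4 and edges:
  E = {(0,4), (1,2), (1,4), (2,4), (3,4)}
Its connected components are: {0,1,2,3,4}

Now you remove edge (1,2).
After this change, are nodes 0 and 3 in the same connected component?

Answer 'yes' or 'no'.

Initial components: {0,1,2,3,4}
Removing edge (1,2): not a bridge — component count unchanged at 1.
New components: {0,1,2,3,4}
Are 0 and 3 in the same component? yes

Answer: yes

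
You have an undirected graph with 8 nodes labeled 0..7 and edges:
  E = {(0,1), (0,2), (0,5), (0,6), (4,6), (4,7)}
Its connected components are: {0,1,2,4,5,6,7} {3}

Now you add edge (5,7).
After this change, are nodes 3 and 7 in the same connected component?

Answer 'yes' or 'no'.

Answer: no

Derivation:
Initial components: {0,1,2,4,5,6,7} {3}
Adding edge (5,7): both already in same component {0,1,2,4,5,6,7}. No change.
New components: {0,1,2,4,5,6,7} {3}
Are 3 and 7 in the same component? no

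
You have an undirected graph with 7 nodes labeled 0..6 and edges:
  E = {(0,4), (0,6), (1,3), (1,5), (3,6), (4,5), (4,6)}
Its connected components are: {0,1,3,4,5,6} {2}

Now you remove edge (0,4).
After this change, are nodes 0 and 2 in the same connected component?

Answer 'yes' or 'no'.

Initial components: {0,1,3,4,5,6} {2}
Removing edge (0,4): not a bridge — component count unchanged at 2.
New components: {0,1,3,4,5,6} {2}
Are 0 and 2 in the same component? no

Answer: no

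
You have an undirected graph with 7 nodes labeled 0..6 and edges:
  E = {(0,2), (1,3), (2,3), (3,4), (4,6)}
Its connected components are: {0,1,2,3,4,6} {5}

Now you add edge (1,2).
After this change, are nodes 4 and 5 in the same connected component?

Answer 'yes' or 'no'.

Answer: no

Derivation:
Initial components: {0,1,2,3,4,6} {5}
Adding edge (1,2): both already in same component {0,1,2,3,4,6}. No change.
New components: {0,1,2,3,4,6} {5}
Are 4 and 5 in the same component? no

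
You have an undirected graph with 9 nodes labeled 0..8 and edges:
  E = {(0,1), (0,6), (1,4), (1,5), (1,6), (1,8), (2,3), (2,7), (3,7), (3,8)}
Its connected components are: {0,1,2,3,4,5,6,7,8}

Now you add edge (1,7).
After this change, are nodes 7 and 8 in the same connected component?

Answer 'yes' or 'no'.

Answer: yes

Derivation:
Initial components: {0,1,2,3,4,5,6,7,8}
Adding edge (1,7): both already in same component {0,1,2,3,4,5,6,7,8}. No change.
New components: {0,1,2,3,4,5,6,7,8}
Are 7 and 8 in the same component? yes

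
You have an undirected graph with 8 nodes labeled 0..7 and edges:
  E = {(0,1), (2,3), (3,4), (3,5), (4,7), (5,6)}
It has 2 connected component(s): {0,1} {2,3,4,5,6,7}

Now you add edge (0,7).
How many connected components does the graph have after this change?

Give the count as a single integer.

Initial component count: 2
Add (0,7): merges two components. Count decreases: 2 -> 1.
New component count: 1

Answer: 1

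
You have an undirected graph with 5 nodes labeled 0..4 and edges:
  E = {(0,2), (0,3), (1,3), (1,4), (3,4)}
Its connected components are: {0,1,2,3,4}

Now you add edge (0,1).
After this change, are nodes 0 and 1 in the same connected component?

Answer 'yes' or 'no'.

Initial components: {0,1,2,3,4}
Adding edge (0,1): both already in same component {0,1,2,3,4}. No change.
New components: {0,1,2,3,4}
Are 0 and 1 in the same component? yes

Answer: yes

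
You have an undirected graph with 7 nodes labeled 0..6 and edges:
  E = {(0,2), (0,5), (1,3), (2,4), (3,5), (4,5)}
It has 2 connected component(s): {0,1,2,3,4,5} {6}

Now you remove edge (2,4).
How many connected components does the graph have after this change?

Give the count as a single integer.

Answer: 2

Derivation:
Initial component count: 2
Remove (2,4): not a bridge. Count unchanged: 2.
  After removal, components: {0,1,2,3,4,5} {6}
New component count: 2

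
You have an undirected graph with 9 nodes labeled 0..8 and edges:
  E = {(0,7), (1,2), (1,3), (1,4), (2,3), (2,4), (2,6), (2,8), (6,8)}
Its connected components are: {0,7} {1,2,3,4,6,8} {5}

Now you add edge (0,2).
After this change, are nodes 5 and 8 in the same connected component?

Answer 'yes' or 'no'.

Initial components: {0,7} {1,2,3,4,6,8} {5}
Adding edge (0,2): merges {0,7} and {1,2,3,4,6,8}.
New components: {0,1,2,3,4,6,7,8} {5}
Are 5 and 8 in the same component? no

Answer: no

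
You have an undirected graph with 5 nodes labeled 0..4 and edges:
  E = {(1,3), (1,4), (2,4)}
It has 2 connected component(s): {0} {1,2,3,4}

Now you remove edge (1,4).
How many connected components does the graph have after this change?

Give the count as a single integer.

Initial component count: 2
Remove (1,4): it was a bridge. Count increases: 2 -> 3.
  After removal, components: {0} {1,3} {2,4}
New component count: 3

Answer: 3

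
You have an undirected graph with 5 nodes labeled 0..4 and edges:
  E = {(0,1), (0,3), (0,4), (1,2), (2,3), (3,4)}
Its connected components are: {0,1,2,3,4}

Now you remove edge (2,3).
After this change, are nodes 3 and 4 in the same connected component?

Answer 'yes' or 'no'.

Initial components: {0,1,2,3,4}
Removing edge (2,3): not a bridge — component count unchanged at 1.
New components: {0,1,2,3,4}
Are 3 and 4 in the same component? yes

Answer: yes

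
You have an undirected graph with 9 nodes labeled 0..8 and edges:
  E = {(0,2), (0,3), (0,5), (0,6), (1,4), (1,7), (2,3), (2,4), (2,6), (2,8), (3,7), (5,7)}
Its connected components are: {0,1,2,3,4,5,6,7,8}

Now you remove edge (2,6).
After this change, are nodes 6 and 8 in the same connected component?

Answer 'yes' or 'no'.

Answer: yes

Derivation:
Initial components: {0,1,2,3,4,5,6,7,8}
Removing edge (2,6): not a bridge — component count unchanged at 1.
New components: {0,1,2,3,4,5,6,7,8}
Are 6 and 8 in the same component? yes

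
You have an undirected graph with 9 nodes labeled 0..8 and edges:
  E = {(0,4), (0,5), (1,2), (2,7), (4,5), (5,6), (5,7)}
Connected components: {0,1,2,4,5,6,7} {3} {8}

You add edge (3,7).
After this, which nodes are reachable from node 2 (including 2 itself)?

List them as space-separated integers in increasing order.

Before: nodes reachable from 2: {0,1,2,4,5,6,7}
Adding (3,7): merges 2's component with another. Reachability grows.
After: nodes reachable from 2: {0,1,2,3,4,5,6,7}

Answer: 0 1 2 3 4 5 6 7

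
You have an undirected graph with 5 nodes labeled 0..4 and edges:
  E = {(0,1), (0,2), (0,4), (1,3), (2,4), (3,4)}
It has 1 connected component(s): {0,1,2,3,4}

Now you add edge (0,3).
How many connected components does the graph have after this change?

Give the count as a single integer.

Initial component count: 1
Add (0,3): endpoints already in same component. Count unchanged: 1.
New component count: 1

Answer: 1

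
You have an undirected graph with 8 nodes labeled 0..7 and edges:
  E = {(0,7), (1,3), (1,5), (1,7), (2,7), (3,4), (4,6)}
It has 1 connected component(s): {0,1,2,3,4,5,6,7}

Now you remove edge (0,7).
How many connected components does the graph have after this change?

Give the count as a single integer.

Answer: 2

Derivation:
Initial component count: 1
Remove (0,7): it was a bridge. Count increases: 1 -> 2.
  After removal, components: {0} {1,2,3,4,5,6,7}
New component count: 2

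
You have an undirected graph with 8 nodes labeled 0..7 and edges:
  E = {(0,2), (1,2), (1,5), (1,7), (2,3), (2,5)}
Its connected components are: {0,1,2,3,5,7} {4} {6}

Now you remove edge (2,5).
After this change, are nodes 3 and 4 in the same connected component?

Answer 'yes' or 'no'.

Initial components: {0,1,2,3,5,7} {4} {6}
Removing edge (2,5): not a bridge — component count unchanged at 3.
New components: {0,1,2,3,5,7} {4} {6}
Are 3 and 4 in the same component? no

Answer: no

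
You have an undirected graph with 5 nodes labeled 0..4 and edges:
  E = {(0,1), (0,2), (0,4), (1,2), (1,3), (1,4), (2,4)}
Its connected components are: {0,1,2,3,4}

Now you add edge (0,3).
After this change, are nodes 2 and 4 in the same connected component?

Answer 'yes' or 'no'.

Answer: yes

Derivation:
Initial components: {0,1,2,3,4}
Adding edge (0,3): both already in same component {0,1,2,3,4}. No change.
New components: {0,1,2,3,4}
Are 2 and 4 in the same component? yes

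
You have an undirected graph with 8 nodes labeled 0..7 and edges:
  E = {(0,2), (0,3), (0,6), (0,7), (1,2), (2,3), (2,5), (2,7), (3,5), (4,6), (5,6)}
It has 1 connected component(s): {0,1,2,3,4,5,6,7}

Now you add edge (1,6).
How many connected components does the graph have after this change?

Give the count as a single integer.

Answer: 1

Derivation:
Initial component count: 1
Add (1,6): endpoints already in same component. Count unchanged: 1.
New component count: 1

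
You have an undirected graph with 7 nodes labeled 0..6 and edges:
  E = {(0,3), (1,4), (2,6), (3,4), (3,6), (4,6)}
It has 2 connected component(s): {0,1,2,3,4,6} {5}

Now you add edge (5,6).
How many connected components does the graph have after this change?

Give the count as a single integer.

Initial component count: 2
Add (5,6): merges two components. Count decreases: 2 -> 1.
New component count: 1

Answer: 1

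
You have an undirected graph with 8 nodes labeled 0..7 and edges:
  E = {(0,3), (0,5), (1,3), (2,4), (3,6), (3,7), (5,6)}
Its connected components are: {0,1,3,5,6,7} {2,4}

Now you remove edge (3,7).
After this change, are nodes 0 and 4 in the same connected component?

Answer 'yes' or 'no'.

Initial components: {0,1,3,5,6,7} {2,4}
Removing edge (3,7): it was a bridge — component count 2 -> 3.
New components: {0,1,3,5,6} {2,4} {7}
Are 0 and 4 in the same component? no

Answer: no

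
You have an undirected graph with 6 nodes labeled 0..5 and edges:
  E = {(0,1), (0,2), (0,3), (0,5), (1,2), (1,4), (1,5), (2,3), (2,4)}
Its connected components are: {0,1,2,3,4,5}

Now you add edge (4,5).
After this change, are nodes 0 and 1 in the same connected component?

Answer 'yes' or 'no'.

Answer: yes

Derivation:
Initial components: {0,1,2,3,4,5}
Adding edge (4,5): both already in same component {0,1,2,3,4,5}. No change.
New components: {0,1,2,3,4,5}
Are 0 and 1 in the same component? yes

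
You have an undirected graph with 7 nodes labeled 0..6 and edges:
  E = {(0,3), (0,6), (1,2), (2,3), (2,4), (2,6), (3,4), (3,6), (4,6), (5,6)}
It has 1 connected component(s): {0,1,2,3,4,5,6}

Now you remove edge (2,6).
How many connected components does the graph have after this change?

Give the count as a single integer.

Answer: 1

Derivation:
Initial component count: 1
Remove (2,6): not a bridge. Count unchanged: 1.
  After removal, components: {0,1,2,3,4,5,6}
New component count: 1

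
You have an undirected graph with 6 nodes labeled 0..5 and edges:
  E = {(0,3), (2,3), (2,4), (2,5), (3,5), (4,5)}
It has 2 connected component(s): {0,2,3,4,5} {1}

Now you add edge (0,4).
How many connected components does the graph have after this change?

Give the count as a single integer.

Answer: 2

Derivation:
Initial component count: 2
Add (0,4): endpoints already in same component. Count unchanged: 2.
New component count: 2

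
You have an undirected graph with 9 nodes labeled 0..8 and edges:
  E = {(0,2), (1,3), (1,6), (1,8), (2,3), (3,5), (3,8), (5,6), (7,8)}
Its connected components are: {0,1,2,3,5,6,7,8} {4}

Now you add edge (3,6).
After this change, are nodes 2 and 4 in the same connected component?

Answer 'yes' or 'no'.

Initial components: {0,1,2,3,5,6,7,8} {4}
Adding edge (3,6): both already in same component {0,1,2,3,5,6,7,8}. No change.
New components: {0,1,2,3,5,6,7,8} {4}
Are 2 and 4 in the same component? no

Answer: no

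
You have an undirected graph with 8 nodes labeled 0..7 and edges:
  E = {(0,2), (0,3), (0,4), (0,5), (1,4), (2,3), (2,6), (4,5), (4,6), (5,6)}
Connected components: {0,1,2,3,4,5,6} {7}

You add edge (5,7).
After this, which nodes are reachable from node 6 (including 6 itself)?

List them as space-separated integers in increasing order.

Before: nodes reachable from 6: {0,1,2,3,4,5,6}
Adding (5,7): merges 6's component with another. Reachability grows.
After: nodes reachable from 6: {0,1,2,3,4,5,6,7}

Answer: 0 1 2 3 4 5 6 7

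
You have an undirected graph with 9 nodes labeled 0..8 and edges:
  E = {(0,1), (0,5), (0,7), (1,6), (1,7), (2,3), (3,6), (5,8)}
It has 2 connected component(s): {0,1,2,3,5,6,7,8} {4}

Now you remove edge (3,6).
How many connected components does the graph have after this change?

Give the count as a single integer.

Answer: 3

Derivation:
Initial component count: 2
Remove (3,6): it was a bridge. Count increases: 2 -> 3.
  After removal, components: {0,1,5,6,7,8} {2,3} {4}
New component count: 3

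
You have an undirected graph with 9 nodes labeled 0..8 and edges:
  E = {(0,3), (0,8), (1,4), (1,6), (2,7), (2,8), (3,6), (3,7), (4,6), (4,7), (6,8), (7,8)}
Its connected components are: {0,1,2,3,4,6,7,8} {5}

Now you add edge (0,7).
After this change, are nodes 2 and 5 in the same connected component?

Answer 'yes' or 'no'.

Initial components: {0,1,2,3,4,6,7,8} {5}
Adding edge (0,7): both already in same component {0,1,2,3,4,6,7,8}. No change.
New components: {0,1,2,3,4,6,7,8} {5}
Are 2 and 5 in the same component? no

Answer: no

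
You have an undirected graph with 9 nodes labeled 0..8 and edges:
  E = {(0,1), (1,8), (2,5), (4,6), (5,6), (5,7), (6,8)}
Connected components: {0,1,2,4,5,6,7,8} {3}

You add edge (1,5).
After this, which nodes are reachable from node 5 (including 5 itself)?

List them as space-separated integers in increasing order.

Answer: 0 1 2 4 5 6 7 8

Derivation:
Before: nodes reachable from 5: {0,1,2,4,5,6,7,8}
Adding (1,5): both endpoints already in same component. Reachability from 5 unchanged.
After: nodes reachable from 5: {0,1,2,4,5,6,7,8}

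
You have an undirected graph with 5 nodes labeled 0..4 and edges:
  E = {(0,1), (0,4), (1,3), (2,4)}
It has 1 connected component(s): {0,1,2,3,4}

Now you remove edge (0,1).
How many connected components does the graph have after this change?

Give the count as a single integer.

Answer: 2

Derivation:
Initial component count: 1
Remove (0,1): it was a bridge. Count increases: 1 -> 2.
  After removal, components: {0,2,4} {1,3}
New component count: 2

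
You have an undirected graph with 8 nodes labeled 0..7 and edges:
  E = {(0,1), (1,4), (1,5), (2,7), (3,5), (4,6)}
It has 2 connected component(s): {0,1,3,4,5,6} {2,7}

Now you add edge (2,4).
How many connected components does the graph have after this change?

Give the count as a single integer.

Answer: 1

Derivation:
Initial component count: 2
Add (2,4): merges two components. Count decreases: 2 -> 1.
New component count: 1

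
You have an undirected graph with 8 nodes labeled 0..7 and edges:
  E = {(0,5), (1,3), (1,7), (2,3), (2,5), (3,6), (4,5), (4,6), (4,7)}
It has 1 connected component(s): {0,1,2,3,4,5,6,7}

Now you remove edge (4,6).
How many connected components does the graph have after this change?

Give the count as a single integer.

Answer: 1

Derivation:
Initial component count: 1
Remove (4,6): not a bridge. Count unchanged: 1.
  After removal, components: {0,1,2,3,4,5,6,7}
New component count: 1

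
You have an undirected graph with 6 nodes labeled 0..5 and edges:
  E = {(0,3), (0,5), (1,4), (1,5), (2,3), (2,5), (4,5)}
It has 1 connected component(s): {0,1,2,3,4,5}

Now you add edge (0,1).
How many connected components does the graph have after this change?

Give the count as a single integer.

Initial component count: 1
Add (0,1): endpoints already in same component. Count unchanged: 1.
New component count: 1

Answer: 1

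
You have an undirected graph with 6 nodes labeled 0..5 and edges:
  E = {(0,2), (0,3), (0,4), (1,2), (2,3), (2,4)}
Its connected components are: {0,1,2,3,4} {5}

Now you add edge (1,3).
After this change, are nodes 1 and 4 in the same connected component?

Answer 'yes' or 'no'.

Answer: yes

Derivation:
Initial components: {0,1,2,3,4} {5}
Adding edge (1,3): both already in same component {0,1,2,3,4}. No change.
New components: {0,1,2,3,4} {5}
Are 1 and 4 in the same component? yes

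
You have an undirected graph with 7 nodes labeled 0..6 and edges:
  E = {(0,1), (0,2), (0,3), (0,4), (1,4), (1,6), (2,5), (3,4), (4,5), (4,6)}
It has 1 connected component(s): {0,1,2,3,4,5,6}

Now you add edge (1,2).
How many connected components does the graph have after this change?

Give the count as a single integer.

Initial component count: 1
Add (1,2): endpoints already in same component. Count unchanged: 1.
New component count: 1

Answer: 1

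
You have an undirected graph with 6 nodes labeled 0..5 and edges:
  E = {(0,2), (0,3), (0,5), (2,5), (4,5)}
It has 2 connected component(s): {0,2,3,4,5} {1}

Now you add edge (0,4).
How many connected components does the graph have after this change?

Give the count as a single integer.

Initial component count: 2
Add (0,4): endpoints already in same component. Count unchanged: 2.
New component count: 2

Answer: 2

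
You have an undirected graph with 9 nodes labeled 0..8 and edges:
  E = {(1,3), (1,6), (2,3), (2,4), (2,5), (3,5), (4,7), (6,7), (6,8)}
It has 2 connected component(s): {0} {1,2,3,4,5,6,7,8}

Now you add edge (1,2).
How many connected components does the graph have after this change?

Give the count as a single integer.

Answer: 2

Derivation:
Initial component count: 2
Add (1,2): endpoints already in same component. Count unchanged: 2.
New component count: 2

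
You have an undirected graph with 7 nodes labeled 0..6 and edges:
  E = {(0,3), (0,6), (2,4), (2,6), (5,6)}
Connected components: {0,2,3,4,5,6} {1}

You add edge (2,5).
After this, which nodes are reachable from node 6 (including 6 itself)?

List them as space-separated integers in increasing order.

Answer: 0 2 3 4 5 6

Derivation:
Before: nodes reachable from 6: {0,2,3,4,5,6}
Adding (2,5): both endpoints already in same component. Reachability from 6 unchanged.
After: nodes reachable from 6: {0,2,3,4,5,6}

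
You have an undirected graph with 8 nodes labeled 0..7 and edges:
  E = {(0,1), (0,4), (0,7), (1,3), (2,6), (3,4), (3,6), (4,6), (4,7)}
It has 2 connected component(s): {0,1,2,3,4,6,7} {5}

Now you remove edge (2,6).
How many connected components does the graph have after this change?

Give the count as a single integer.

Answer: 3

Derivation:
Initial component count: 2
Remove (2,6): it was a bridge. Count increases: 2 -> 3.
  After removal, components: {0,1,3,4,6,7} {2} {5}
New component count: 3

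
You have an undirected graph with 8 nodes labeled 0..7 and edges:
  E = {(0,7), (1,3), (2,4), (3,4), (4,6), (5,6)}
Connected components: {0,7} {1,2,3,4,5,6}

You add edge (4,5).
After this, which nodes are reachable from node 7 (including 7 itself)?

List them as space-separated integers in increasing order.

Answer: 0 7

Derivation:
Before: nodes reachable from 7: {0,7}
Adding (4,5): both endpoints already in same component. Reachability from 7 unchanged.
After: nodes reachable from 7: {0,7}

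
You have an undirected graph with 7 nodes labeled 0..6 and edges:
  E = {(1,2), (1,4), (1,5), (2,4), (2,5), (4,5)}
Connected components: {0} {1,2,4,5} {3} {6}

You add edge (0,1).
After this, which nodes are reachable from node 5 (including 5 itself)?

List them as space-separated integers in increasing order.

Before: nodes reachable from 5: {1,2,4,5}
Adding (0,1): merges 5's component with another. Reachability grows.
After: nodes reachable from 5: {0,1,2,4,5}

Answer: 0 1 2 4 5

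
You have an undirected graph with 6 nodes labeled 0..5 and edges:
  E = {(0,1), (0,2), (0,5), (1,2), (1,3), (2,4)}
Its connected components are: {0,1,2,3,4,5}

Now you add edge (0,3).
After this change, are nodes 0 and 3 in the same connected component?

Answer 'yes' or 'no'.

Answer: yes

Derivation:
Initial components: {0,1,2,3,4,5}
Adding edge (0,3): both already in same component {0,1,2,3,4,5}. No change.
New components: {0,1,2,3,4,5}
Are 0 and 3 in the same component? yes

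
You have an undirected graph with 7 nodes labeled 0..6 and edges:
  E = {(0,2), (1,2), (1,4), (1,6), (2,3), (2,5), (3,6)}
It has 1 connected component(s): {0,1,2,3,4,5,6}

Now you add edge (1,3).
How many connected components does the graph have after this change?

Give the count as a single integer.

Answer: 1

Derivation:
Initial component count: 1
Add (1,3): endpoints already in same component. Count unchanged: 1.
New component count: 1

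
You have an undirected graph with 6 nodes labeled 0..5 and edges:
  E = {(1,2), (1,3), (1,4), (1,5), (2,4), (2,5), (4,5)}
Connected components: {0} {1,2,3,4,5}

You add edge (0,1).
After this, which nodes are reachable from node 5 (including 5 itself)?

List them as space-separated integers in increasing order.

Answer: 0 1 2 3 4 5

Derivation:
Before: nodes reachable from 5: {1,2,3,4,5}
Adding (0,1): merges 5's component with another. Reachability grows.
After: nodes reachable from 5: {0,1,2,3,4,5}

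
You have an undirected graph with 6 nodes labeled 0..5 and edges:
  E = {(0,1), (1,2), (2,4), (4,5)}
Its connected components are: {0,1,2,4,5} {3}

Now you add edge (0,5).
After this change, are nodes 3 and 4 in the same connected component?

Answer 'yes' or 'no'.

Initial components: {0,1,2,4,5} {3}
Adding edge (0,5): both already in same component {0,1,2,4,5}. No change.
New components: {0,1,2,4,5} {3}
Are 3 and 4 in the same component? no

Answer: no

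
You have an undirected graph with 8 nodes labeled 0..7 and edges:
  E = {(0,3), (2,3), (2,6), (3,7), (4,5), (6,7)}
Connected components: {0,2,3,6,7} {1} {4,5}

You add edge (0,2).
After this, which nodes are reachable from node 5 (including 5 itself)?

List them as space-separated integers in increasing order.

Answer: 4 5

Derivation:
Before: nodes reachable from 5: {4,5}
Adding (0,2): both endpoints already in same component. Reachability from 5 unchanged.
After: nodes reachable from 5: {4,5}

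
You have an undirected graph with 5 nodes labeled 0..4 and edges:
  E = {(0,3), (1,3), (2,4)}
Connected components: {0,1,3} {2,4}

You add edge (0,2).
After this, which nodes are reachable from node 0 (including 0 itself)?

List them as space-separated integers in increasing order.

Answer: 0 1 2 3 4

Derivation:
Before: nodes reachable from 0: {0,1,3}
Adding (0,2): merges 0's component with another. Reachability grows.
After: nodes reachable from 0: {0,1,2,3,4}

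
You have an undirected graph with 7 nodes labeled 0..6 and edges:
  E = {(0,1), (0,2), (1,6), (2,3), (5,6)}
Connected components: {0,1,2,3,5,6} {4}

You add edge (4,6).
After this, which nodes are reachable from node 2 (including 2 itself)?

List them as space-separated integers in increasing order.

Answer: 0 1 2 3 4 5 6

Derivation:
Before: nodes reachable from 2: {0,1,2,3,5,6}
Adding (4,6): merges 2's component with another. Reachability grows.
After: nodes reachable from 2: {0,1,2,3,4,5,6}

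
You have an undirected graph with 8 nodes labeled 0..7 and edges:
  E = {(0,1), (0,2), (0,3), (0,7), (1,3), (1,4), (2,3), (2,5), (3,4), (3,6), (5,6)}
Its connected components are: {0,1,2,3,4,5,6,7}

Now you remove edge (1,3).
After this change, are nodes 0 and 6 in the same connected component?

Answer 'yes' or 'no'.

Answer: yes

Derivation:
Initial components: {0,1,2,3,4,5,6,7}
Removing edge (1,3): not a bridge — component count unchanged at 1.
New components: {0,1,2,3,4,5,6,7}
Are 0 and 6 in the same component? yes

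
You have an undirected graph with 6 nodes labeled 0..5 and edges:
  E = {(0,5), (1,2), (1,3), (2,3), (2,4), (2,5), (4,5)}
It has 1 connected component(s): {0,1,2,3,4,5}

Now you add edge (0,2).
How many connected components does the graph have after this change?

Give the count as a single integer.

Initial component count: 1
Add (0,2): endpoints already in same component. Count unchanged: 1.
New component count: 1

Answer: 1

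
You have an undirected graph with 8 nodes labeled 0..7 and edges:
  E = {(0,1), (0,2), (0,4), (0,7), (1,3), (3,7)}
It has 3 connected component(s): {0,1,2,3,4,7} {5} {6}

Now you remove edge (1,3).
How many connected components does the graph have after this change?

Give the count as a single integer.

Answer: 3

Derivation:
Initial component count: 3
Remove (1,3): not a bridge. Count unchanged: 3.
  After removal, components: {0,1,2,3,4,7} {5} {6}
New component count: 3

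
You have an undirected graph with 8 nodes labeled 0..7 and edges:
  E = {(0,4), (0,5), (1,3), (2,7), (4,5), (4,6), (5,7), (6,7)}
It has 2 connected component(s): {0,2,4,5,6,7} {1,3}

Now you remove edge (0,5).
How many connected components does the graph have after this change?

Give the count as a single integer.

Initial component count: 2
Remove (0,5): not a bridge. Count unchanged: 2.
  After removal, components: {0,2,4,5,6,7} {1,3}
New component count: 2

Answer: 2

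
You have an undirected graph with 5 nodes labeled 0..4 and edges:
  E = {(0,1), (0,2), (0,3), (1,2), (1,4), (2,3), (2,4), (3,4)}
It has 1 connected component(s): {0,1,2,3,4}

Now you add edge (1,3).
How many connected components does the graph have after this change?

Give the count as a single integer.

Answer: 1

Derivation:
Initial component count: 1
Add (1,3): endpoints already in same component. Count unchanged: 1.
New component count: 1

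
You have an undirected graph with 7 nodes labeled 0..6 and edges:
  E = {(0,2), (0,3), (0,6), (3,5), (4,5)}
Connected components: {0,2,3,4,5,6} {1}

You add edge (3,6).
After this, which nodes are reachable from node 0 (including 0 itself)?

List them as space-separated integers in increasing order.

Before: nodes reachable from 0: {0,2,3,4,5,6}
Adding (3,6): both endpoints already in same component. Reachability from 0 unchanged.
After: nodes reachable from 0: {0,2,3,4,5,6}

Answer: 0 2 3 4 5 6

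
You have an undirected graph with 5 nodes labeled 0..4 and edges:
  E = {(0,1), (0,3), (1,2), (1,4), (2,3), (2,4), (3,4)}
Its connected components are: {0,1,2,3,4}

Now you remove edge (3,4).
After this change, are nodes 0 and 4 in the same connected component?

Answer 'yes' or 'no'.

Answer: yes

Derivation:
Initial components: {0,1,2,3,4}
Removing edge (3,4): not a bridge — component count unchanged at 1.
New components: {0,1,2,3,4}
Are 0 and 4 in the same component? yes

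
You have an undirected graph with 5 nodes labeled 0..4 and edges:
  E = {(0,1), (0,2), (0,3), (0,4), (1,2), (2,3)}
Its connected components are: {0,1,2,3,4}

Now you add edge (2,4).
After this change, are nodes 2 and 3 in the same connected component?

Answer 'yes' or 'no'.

Initial components: {0,1,2,3,4}
Adding edge (2,4): both already in same component {0,1,2,3,4}. No change.
New components: {0,1,2,3,4}
Are 2 and 3 in the same component? yes

Answer: yes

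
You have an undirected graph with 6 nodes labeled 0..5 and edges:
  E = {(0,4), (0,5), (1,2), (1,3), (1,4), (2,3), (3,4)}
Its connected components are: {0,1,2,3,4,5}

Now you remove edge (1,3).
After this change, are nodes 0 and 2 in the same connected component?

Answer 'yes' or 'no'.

Answer: yes

Derivation:
Initial components: {0,1,2,3,4,5}
Removing edge (1,3): not a bridge — component count unchanged at 1.
New components: {0,1,2,3,4,5}
Are 0 and 2 in the same component? yes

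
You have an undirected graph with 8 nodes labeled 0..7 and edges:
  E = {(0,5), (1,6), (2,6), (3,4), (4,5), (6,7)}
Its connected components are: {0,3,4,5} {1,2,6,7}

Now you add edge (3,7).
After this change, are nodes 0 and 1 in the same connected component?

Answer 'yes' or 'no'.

Answer: yes

Derivation:
Initial components: {0,3,4,5} {1,2,6,7}
Adding edge (3,7): merges {0,3,4,5} and {1,2,6,7}.
New components: {0,1,2,3,4,5,6,7}
Are 0 and 1 in the same component? yes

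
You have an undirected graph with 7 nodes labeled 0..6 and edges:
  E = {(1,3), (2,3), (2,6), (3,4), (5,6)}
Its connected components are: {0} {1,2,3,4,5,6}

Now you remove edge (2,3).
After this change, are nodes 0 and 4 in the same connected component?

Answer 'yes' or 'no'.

Initial components: {0} {1,2,3,4,5,6}
Removing edge (2,3): it was a bridge — component count 2 -> 3.
New components: {0} {1,3,4} {2,5,6}
Are 0 and 4 in the same component? no

Answer: no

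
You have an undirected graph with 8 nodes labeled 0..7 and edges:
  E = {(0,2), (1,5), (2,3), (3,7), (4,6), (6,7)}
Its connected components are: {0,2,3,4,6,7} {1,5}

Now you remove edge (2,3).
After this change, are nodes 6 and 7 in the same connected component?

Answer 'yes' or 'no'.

Initial components: {0,2,3,4,6,7} {1,5}
Removing edge (2,3): it was a bridge — component count 2 -> 3.
New components: {0,2} {1,5} {3,4,6,7}
Are 6 and 7 in the same component? yes

Answer: yes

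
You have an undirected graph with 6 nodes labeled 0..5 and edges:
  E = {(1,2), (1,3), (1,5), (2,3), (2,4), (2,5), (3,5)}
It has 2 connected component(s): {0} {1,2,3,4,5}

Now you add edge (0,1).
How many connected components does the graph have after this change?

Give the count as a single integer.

Answer: 1

Derivation:
Initial component count: 2
Add (0,1): merges two components. Count decreases: 2 -> 1.
New component count: 1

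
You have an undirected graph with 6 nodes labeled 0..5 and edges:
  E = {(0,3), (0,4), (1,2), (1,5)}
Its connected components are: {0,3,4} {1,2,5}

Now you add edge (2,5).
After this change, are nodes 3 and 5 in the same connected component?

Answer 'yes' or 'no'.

Answer: no

Derivation:
Initial components: {0,3,4} {1,2,5}
Adding edge (2,5): both already in same component {1,2,5}. No change.
New components: {0,3,4} {1,2,5}
Are 3 and 5 in the same component? no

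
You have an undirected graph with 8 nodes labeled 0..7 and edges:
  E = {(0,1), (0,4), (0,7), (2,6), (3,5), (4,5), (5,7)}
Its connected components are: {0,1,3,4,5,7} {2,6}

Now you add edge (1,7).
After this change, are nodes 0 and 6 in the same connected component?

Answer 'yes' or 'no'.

Answer: no

Derivation:
Initial components: {0,1,3,4,5,7} {2,6}
Adding edge (1,7): both already in same component {0,1,3,4,5,7}. No change.
New components: {0,1,3,4,5,7} {2,6}
Are 0 and 6 in the same component? no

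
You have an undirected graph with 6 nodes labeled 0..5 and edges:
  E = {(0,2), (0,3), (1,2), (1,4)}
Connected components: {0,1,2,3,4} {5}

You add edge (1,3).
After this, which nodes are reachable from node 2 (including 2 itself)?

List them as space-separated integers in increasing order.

Answer: 0 1 2 3 4

Derivation:
Before: nodes reachable from 2: {0,1,2,3,4}
Adding (1,3): both endpoints already in same component. Reachability from 2 unchanged.
After: nodes reachable from 2: {0,1,2,3,4}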